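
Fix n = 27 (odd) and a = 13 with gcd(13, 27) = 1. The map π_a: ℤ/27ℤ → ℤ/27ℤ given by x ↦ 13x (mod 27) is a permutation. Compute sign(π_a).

Orbit of 16 under x↦13x: [16, 19, 4, 25, 1, 13, 7]… (length divides ord_27(13)).
7 cycles of lengths [9, 9, 3, 3, 1, 1, 1].
27 − 7 = 20 transpositions; sign(π) = (−1)^20 = +1.

+1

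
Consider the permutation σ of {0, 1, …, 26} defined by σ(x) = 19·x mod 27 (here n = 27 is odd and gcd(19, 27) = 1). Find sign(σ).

+1

Orbit of 19 under x↦19x: [19, 10, 1]… (length divides ord_27(19)).
π_19 has 15 disjoint cycles with lengths [3, 3, 3, 3, 3, 3, 1, 1, 1, 1, 1, 1, 1, 1, 1] on {0,…,26}.
n − c = 27 − 15 = 12; sign = (−1)^12 = +1.
(19|27)_J = +1 (Zolotarev's lemma cross-check).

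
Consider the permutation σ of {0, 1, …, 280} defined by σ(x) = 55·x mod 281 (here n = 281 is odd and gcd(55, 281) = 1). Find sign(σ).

Trace 185: π^k(185) = [185, 59, 154, 40, 233, 170, 77] for k=0..6.
Decompose π into cycles: lengths [280, 1] (2 cycles, including the fixed point 0).
n − c = 281 − 2 = 279; sign = (−1)^279 = -1.

-1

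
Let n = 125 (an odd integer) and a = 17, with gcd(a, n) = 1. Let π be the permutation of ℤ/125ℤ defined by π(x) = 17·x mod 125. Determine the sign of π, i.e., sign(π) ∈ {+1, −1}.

Start at x=108: 108 → 86 → 87 → 104 → 18 → 56 → 77 → … (one orbit).
4 cycles of lengths [100, 20, 4, 1].
4 cycles on 125: each ℓ→(−1)^(ℓ−1), product (−1)^121 = -1.

-1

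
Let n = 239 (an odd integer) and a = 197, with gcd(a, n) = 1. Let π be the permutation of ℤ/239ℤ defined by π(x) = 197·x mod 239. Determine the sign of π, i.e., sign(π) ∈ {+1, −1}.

Orbit of 211 under x↦197x: [211, 220, 81, 183, 201, 162, 127]… (length divides ord_239(197)).
The orbit structure of x ↦ 197x mod 239: 3 orbits of sizes [119, 119, 1].
n − c = 239 − 3 = 236; sign = (−1)^236 = +1.

+1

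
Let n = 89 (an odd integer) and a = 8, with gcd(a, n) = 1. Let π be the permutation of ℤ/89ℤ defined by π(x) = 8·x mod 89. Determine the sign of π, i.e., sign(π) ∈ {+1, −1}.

Trace 39: π^k(39) = [39, 45, 4, 32, 78, 1, 8] for k=0..6.
9 cycles of lengths [11, 11, 11, 11, 11, 11, 11, 11, 1].
Σ(ℓ_i−1) = 89−9 = 80; sign = (−1)^80 = +1.

+1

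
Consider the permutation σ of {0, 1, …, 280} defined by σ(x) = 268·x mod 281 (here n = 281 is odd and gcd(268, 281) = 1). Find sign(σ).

Start at x=210: 210 → 80 → 84 → 32 → 146 → 69 → 227 → … (one orbit).
Cycle type of π: 280 + 1; total 2 cycles.
2 cycles on 281: each ℓ→(−1)^(ℓ−1), product (−1)^279 = -1.
Zolotarev: (268|281) = -1, matching the cycle-count sign.

-1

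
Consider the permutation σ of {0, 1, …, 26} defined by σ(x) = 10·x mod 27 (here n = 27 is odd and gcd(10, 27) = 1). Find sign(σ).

Orbit of 1 under x↦10x: [1, 10, 19]… (length divides ord_27(10)).
The orbit structure of x ↦ 10x mod 27: 15 orbits of sizes [3, 3, 3, 3, 3, 3, 1, 1, 1, 1, 1, 1, 1, 1, 1].
sign(π) = (−1)^{n − #cycles} = (−1)^{27−15} = (−1)^12 = +1.
Check: (10/27) = +1 by Zolotarev.

+1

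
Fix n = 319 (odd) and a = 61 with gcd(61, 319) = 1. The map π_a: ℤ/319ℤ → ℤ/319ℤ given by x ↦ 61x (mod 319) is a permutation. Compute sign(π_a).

+1

Orbit of 122 under x↦61x: [122, 105, 25, 249, 196, 153, 82]… (length divides ord_319(61)).
Cycle lengths of π_61 on ℤ/319ℤ: [140, 140, 28, 10, 1]; 5 cycles in total.
sign(π) = (−1)^{n − #cycles} = (−1)^{319−5} = (−1)^314 = +1.
Zolotarev: (61|319) = +1, matching the cycle-count sign.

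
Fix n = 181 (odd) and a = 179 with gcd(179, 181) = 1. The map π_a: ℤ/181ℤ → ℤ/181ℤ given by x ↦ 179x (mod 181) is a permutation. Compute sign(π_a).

-1

Start at x=18: 18 → 145 → 72 → 37 → 107 → 148 → 66 → … (one orbit).
Cycle type of π: 180 + 1; total 2 cycles.
n − c = 181 − 2 = 179; sign = (−1)^179 = -1.
Check: (179/181) = -1 by Zolotarev.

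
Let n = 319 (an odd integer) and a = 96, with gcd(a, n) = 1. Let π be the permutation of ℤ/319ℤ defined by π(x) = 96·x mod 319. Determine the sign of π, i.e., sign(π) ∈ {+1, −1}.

Orbit of 20 under x↦96x: [20, 6, 257, 109, 256, 13, 291]… (length divides ord_319(96)).
Cycle lengths of π_96 on ℤ/319ℤ: [70, 70, 70, 70, 14, 14, 10, 1]; 8 cycles in total.
319 − 8 = 311 transpositions; sign(π) = (−1)^311 = -1.

-1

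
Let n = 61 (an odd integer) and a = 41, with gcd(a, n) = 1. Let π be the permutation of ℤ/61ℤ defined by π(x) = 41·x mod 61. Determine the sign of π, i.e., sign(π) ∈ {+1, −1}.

+1

Start at x=52: 52 → 58 → 60 → 20 → 27 → 9 → 3 → … (one orbit).
Cycle type of π: 10×6 + 1; total 7 cycles.
With 7 cycles on 61 points, sign = (−1)^{61−7} = +1.
Via Zolotarev, sign(π_{41}) = (41|61) = +1.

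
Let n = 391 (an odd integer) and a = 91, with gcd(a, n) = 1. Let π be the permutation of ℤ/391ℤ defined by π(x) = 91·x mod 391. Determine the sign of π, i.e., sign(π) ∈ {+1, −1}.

+1

Start at x=275: 275 → 1 → 91 → 70 → 114 → 208 → 160 → … (one orbit).
π_91 has 35 disjoint cycles with lengths [16, 16, 16, 16, 16, 16, 16, 16, 16, 16, 16, 16, 16, 16, 16, 16, 16, 16, 16, 16, 16, 16, 16, 2, 2, 2, 2, 2, 2, 2, 2, 2, 2, 2, 1] on {0,…,390}.
sign(π) = (−1)^{n − #cycles} = (−1)^{391−35} = (−1)^356 = +1.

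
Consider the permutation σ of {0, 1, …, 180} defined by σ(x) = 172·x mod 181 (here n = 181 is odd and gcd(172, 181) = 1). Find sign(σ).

+1

Trace 39: π^k(39) = [39, 11, 82, 167, 126, 133, 70] for k=0..6.
Cycle type of π: 90×2 + 1; total 3 cycles.
n − c = 181 − 3 = 178; sign = (−1)^178 = +1.
(172|181)_J = +1 (Zolotarev's lemma cross-check).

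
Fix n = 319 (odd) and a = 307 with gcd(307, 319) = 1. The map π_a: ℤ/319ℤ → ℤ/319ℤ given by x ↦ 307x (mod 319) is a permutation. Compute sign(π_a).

Orbit of 1 under x↦307x: [1, 307, 144, 186]… (length divides ord_319(307)).
Decompose π into cycles: lengths [4, 4, 4, 4, 4, 4, 4, 4, 4, 4, 4, 4, 4, 4, 4, 4, 4, 4, 4, 4, 4, 4, 4, 4, 4, 4, 4, 4, 4, 4, 4, 4, 4, 4, 4, 4, 4, 4, 4, 4, 4, 4, 4, 4, 4, 4, 4, 4, 4, 4, 4, 4, 4, 4, 4, 4, 4, 4, 4, 4, 4, 4, 4, 4, 4, 4, 4, 4, 4, 4, 4, 4, 4, 4, 4, 4, 4, 2, 2, 2, 2, 2, 1] (83 cycles, including the fixed point 0).
n − c = 319 − 83 = 236; sign = (−1)^236 = +1.
The Jacobi symbol (307|319) = +1 (Zolotarev) agrees.

+1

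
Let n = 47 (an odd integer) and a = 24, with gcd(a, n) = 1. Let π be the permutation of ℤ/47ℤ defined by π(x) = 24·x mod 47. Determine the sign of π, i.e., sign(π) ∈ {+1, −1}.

+1

Start at x=34: 34 → 17 → 32 → 16 → 8 → 4 → 2 → … (one orbit).
π_24 has 3 disjoint cycles with lengths [23, 23, 1] on {0,…,46}.
n − c = 47 − 3 = 44; sign = (−1)^44 = +1.
Via Zolotarev, sign(π_{24}) = (24|47) = +1.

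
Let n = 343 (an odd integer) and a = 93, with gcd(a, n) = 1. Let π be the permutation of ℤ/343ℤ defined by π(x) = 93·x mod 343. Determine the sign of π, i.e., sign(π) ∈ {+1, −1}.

+1

Start at x=142: 142 → 172 → 218 → 37 → 11 → 337 → 128 → … (one orbit).
Cycle lengths of π_93 on ℤ/343ℤ: [147, 147, 21, 21, 3, 3, 1]; 7 cycles in total.
sign(π) = (−1)^{n − #cycles} = (−1)^{343−7} = (−1)^336 = +1.
Check: (93/343) = +1 by Zolotarev.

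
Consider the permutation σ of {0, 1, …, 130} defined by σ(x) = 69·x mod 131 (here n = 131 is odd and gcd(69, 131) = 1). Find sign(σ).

Start at x=18: 18 → 63 → 24 → 84 → 32 → 112 → 130 → … (one orbit).
The orbit structure of x ↦ 69x mod 131: 6 orbits of sizes [26, 26, 26, 26, 26, 1].
Σ(ℓ_i−1) = 131−6 = 125; sign = (−1)^125 = -1.

-1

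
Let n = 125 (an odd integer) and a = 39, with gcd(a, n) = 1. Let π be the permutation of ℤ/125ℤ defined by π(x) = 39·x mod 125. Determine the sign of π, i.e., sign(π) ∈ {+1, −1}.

Orbit of 111 under x↦39x: [111, 79, 81, 34, 76, 89, 96]… (length divides ord_125(39)).
Cycle lengths of π_39 on ℤ/125ℤ: [50, 50, 10, 10, 2, 2, 1]; 7 cycles in total.
n − c = 125 − 7 = 118; sign = (−1)^118 = +1.
Check: (39/125) = +1 by Zolotarev.

+1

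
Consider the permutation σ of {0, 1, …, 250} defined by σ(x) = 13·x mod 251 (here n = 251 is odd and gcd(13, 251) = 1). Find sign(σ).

+1

Start at x=175: 175 → 16 → 208 → 194 → 12 → 156 → 20 → … (one orbit).
The orbit structure of x ↦ 13x mod 251: 3 orbits of sizes [125, 125, 1].
251 − 3 = 248 transpositions; sign(π) = (−1)^248 = +1.
The Jacobi symbol (13|251) = +1 (Zolotarev) agrees.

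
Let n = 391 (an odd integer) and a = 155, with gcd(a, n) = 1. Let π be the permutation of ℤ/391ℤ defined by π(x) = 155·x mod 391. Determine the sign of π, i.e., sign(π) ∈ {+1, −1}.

Orbit of 53 under x↦155x: [53, 4, 229, 305, 355, 285, 383]… (length divides ord_391(155)).
Cycle lengths of π_155 on ℤ/391ℤ: [88, 88, 88, 88, 22, 8, 8, 1]; 8 cycles in total.
8 cycles on 391: each ℓ→(−1)^(ℓ−1), product (−1)^383 = -1.
The Jacobi symbol (155|391) = -1 (Zolotarev) agrees.

-1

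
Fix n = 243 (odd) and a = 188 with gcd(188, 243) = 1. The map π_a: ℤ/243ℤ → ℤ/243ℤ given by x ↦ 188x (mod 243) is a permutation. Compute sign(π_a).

-1

Start at x=242: 242 → 55 → 134 → 163 → 26 → 28 → 161 → … (one orbit).
The orbit structure of x ↦ 188x mod 243: 32 orbits of sizes [18, 18, 18, 18, 18, 18, 18, 18, 18, 6, 6, 6, 6, 6, 6, 6, 6, 6, 2, 2, 2, 2, 2, 2, 2, 2, 2, 2, 2, 2, 2, 1].
sign(π) = (−1)^{n − #cycles} = (−1)^{243−32} = (−1)^211 = -1.
Check: (188/243) = -1 by Zolotarev.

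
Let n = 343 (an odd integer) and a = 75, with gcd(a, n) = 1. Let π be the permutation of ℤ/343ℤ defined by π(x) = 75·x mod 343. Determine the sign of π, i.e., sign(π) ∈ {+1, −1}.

-1

Orbit of 198 under x↦75x: [198, 101, 29, 117, 200, 251, 303]… (length divides ord_343(75)).
Decompose π into cycles: lengths [294, 42, 6, 1] (4 cycles, including the fixed point 0).
sign(π) = (−1)^{n − #cycles} = (−1)^{343−4} = (−1)^339 = -1.
Zolotarev: (75|343) = -1, matching the cycle-count sign.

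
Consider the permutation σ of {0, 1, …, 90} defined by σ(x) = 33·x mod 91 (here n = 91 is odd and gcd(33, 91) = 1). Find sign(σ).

+1

Orbit of 83 under x↦33x: [83, 9, 24, 64, 19, 81, 34]… (length divides ord_91(33)).
π_33 has 9 disjoint cycles with lengths [12, 12, 12, 12, 12, 12, 12, 6, 1] on {0,…,90}.
n − c = 91 − 9 = 82; sign = (−1)^82 = +1.
(33|91)_J = +1 (Zolotarev's lemma cross-check).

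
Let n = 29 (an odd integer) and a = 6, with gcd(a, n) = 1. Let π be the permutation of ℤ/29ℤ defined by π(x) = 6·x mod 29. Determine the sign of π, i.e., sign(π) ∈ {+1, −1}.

+1

Orbit of 6 under x↦6x: [6, 7, 13, 20, 4, 24, 28]… (length divides ord_29(6)).
The orbit structure of x ↦ 6x mod 29: 3 orbits of sizes [14, 14, 1].
n − c = 29 − 3 = 26; sign = (−1)^26 = +1.
The Jacobi symbol (6|29) = +1 (Zolotarev) agrees.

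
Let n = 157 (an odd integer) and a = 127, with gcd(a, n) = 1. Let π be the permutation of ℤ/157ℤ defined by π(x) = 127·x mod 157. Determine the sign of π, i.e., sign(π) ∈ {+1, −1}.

Trace 4: π^k(4) = [4, 37, 146, 16, 148, 113, 64] for k=0..6.
Cycle type of π: 78×2 + 1; total 3 cycles.
Σ(ℓ_i−1) = 157−3 = 154; sign = (−1)^154 = +1.
Check: (127/157) = +1 by Zolotarev.

+1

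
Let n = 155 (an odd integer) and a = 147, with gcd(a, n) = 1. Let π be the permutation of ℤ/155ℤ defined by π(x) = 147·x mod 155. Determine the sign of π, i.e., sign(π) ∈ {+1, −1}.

+1

Trace 58: π^k(58) = [58, 1, 147, 64, 108, 66, 92] for k=0..6.
Cycle type of π: 20×6 + 10×3 + 4 + 1; total 11 cycles.
n − c = 155 − 11 = 144; sign = (−1)^144 = +1.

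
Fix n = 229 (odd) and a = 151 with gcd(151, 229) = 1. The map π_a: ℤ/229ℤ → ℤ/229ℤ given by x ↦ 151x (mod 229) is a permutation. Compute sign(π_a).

+1

Trace 130: π^k(130) = [130, 165, 183, 153, 203, 196, 55] for k=0..6.
π_151 has 5 disjoint cycles with lengths [57, 57, 57, 57, 1] on {0,…,228}.
n − c = 229 − 5 = 224; sign = (−1)^224 = +1.
Via Zolotarev, sign(π_{151}) = (151|229) = +1.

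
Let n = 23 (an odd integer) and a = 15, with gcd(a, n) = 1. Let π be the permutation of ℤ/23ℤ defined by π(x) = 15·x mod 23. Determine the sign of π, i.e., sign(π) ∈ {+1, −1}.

-1

Start at x=15: 15 → 18 → 17 → 2 → 7 → 13 → 11 → … (one orbit).
Cycle lengths of π_15 on ℤ/23ℤ: [22, 1]; 2 cycles in total.
Σ(ℓ_i−1) = 23−2 = 21; sign = (−1)^21 = -1.
Zolotarev: (15|23) = -1, matching the cycle-count sign.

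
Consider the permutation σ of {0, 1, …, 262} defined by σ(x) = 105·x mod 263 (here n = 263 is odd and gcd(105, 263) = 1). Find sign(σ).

+1

Trace 128: π^k(128) = [128, 27, 205, 222, 166, 72, 196] for k=0..6.
Decompose π into cycles: lengths [131, 131, 1] (3 cycles, including the fixed point 0).
n − c = 263 − 3 = 260; sign = (−1)^260 = +1.
(105|263)_J = +1 (Zolotarev's lemma cross-check).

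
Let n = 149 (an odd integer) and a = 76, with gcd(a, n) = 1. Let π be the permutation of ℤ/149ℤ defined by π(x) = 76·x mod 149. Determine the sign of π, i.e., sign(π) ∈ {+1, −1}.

+1

Start at x=26: 26 → 39 → 133 → 125 → 113 → 95 → 68 → … (one orbit).
Cycle type of π: 74×2 + 1; total 3 cycles.
n − c = 149 − 3 = 146; sign = (−1)^146 = +1.
Check: (76/149) = +1 by Zolotarev.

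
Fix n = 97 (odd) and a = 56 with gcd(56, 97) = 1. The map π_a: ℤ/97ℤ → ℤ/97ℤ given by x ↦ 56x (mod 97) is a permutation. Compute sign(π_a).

Start at x=5: 5 → 86 → 63 → 36 → 76 → 85 → 7 → … (one orbit).
Cycle lengths of π_56 on ℤ/97ℤ: [96, 1]; 2 cycles in total.
With 2 cycles on 97 points, sign = (−1)^{97−2} = -1.
The Jacobi symbol (56|97) = -1 (Zolotarev) agrees.

-1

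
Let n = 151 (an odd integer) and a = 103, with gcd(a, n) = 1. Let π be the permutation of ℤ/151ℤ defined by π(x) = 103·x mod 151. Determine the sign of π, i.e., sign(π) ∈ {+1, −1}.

Orbit of 124 under x↦103x: [124, 88, 4, 110, 5, 62, 44]… (length divides ord_151(103)).
Decompose π into cycles: lengths [75, 75, 1] (3 cycles, including the fixed point 0).
With 3 cycles on 151 points, sign = (−1)^{151−3} = +1.
Via Zolotarev, sign(π_{103}) = (103|151) = +1.

+1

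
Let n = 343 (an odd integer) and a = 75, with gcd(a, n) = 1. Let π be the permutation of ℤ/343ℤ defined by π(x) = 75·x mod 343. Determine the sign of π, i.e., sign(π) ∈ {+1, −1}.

Start at x=125: 125 → 114 → 318 → 183 → 5 → 32 → 342 → … (one orbit).
Cycle type of π: 294 + 42 + 6 + 1; total 4 cycles.
Σ(ℓ_i−1) = 343−4 = 339; sign = (−1)^339 = -1.

-1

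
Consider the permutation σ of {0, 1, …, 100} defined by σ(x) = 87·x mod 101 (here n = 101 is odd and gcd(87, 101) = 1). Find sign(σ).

Trace 84: π^k(84) = [84, 36, 1, 87, 95] for k=0..4.
Decompose π into cycles: lengths [5, 5, 5, 5, 5, 5, 5, 5, 5, 5, 5, 5, 5, 5, 5, 5, 5, 5, 5, 5, 1] (21 cycles, including the fixed point 0).
sign(π) = (−1)^{n − #cycles} = (−1)^{101−21} = (−1)^80 = +1.
Via Zolotarev, sign(π_{87}) = (87|101) = +1.

+1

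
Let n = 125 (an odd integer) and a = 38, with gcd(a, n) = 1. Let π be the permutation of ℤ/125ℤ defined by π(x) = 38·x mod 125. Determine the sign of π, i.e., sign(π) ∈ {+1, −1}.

Start at x=53: 53 → 14 → 32 → 91 → 83 → 29 → 102 → … (one orbit).
Cycle type of π: 100 + 20 + 4 + 1; total 4 cycles.
n − c = 125 − 4 = 121; sign = (−1)^121 = -1.
Check: (38/125) = -1 by Zolotarev.

-1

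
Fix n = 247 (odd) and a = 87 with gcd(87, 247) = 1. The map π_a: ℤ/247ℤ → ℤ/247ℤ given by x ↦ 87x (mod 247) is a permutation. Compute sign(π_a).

Trace 1: π^k(1) = [1, 87, 159] for k=0..2.
π_87 has 83 disjoint cycles with lengths [3, 3, 3, 3, 3, 3, 3, 3, 3, 3, 3, 3, 3, 3, 3, 3, 3, 3, 3, 3, 3, 3, 3, 3, 3, 3, 3, 3, 3, 3, 3, 3, 3, 3, 3, 3, 3, 3, 3, 3, 3, 3, 3, 3, 3, 3, 3, 3, 3, 3, 3, 3, 3, 3, 3, 3, 3, 3, 3, 3, 3, 3, 3, 3, 3, 3, 3, 3, 3, 3, 3, 3, 3, 3, 3, 3, 3, 3, 3, 3, 3, 3, 1] on {0,…,246}.
Σ(ℓ_i−1) = 247−83 = 164; sign = (−1)^164 = +1.
Via Zolotarev, sign(π_{87}) = (87|247) = +1.

+1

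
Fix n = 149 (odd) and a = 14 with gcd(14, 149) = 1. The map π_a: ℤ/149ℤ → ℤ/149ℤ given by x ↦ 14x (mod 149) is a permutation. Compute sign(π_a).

Orbit of 145 under x↦14x: [145, 93, 110, 50, 104, 115, 120]… (length divides ord_149(14)).
π_14 has 2 disjoint cycles with lengths [148, 1] on {0,…,148}.
Σ(ℓ_i−1) = 149−2 = 147; sign = (−1)^147 = -1.

-1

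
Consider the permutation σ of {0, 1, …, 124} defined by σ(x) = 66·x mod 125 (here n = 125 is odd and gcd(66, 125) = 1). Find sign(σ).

Trace 76: π^k(76) = [76, 16, 56, 71, 61, 26, 91] for k=0..6.
Decompose π into cycles: lengths [25, 25, 25, 25, 5, 5, 5, 5, 1, 1, 1, 1, 1] (13 cycles, including the fixed point 0).
Σ(ℓ_i−1) = 125−13 = 112; sign = (−1)^112 = +1.

+1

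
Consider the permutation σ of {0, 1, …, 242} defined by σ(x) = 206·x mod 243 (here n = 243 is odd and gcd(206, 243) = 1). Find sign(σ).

-1

Trace 28: π^k(28) = [28, 179, 181, 107, 172, 197, 1] for k=0..6.
Cycle type of π: 54×3 + 18×3 + 6×3 + 2×4 + 1; total 14 cycles.
sign(π) = (−1)^{n − #cycles} = (−1)^{243−14} = (−1)^229 = -1.
The Jacobi symbol (206|243) = -1 (Zolotarev) agrees.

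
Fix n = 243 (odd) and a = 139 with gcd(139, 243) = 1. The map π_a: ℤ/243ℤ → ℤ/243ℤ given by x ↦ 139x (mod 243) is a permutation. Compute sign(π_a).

+1

Trace 226: π^k(226) = [226, 67, 79, 46, 76, 115, 190] for k=0..6.
Cycle lengths of π_139 on ℤ/243ℤ: [81, 81, 27, 27, 9, 9, 3, 3, 1, 1, 1]; 11 cycles in total.
243 − 11 = 232 transpositions; sign(π) = (−1)^232 = +1.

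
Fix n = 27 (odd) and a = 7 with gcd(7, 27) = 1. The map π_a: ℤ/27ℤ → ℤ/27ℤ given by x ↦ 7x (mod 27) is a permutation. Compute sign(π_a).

Orbit of 16 under x↦7x: [16, 4, 1, 7, 22, 19, 25]… (length divides ord_27(7)).
Cycle type of π: 9×2 + 3×2 + 1×3; total 7 cycles.
27 − 7 = 20 transpositions; sign(π) = (−1)^20 = +1.
(7|27)_J = +1 (Zolotarev's lemma cross-check).

+1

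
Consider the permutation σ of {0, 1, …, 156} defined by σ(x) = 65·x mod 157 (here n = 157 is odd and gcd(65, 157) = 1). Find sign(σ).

-1

Orbit of 58 under x↦65x: [58, 2, 130, 129, 64, 78, 46]… (length divides ord_157(65)).
The orbit structure of x ↦ 65x mod 157: 4 orbits of sizes [52, 52, 52, 1].
With 4 cycles on 157 points, sign = (−1)^{157−4} = -1.
(65|157)_J = -1 (Zolotarev's lemma cross-check).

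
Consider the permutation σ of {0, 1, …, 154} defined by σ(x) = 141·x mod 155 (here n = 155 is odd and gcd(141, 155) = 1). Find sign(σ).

-1

Orbit of 151 under x↦141x: [151, 56, 146, 126, 96, 51, 61]… (length divides ord_155(141)).
Cycle type of π: 30×5 + 1×5; total 10 cycles.
sign(π) = (−1)^{n − #cycles} = (−1)^{155−10} = (−1)^145 = -1.
Zolotarev: (141|155) = -1, matching the cycle-count sign.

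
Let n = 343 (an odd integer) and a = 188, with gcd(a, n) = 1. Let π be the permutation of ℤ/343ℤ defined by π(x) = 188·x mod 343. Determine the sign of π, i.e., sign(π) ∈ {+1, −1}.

Orbit of 223 under x↦188x: [223, 78, 258, 141, 97, 57, 83]… (length divides ord_343(188)).
Cycle lengths of π_188 on ℤ/343ℤ: [98, 98, 98, 14, 14, 14, 2, 2, 2, 1]; 10 cycles in total.
343 − 10 = 333 transpositions; sign(π) = (−1)^333 = -1.
Check: (188/343) = -1 by Zolotarev.

-1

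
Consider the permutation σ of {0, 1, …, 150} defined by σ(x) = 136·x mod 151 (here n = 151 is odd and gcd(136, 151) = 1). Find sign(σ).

+1

Trace 128: π^k(128) = [128, 43, 110, 11, 137, 59, 21] for k=0..6.
Cycle type of π: 75×2 + 1; total 3 cycles.
With 3 cycles on 151 points, sign = (−1)^{151−3} = +1.
Via Zolotarev, sign(π_{136}) = (136|151) = +1.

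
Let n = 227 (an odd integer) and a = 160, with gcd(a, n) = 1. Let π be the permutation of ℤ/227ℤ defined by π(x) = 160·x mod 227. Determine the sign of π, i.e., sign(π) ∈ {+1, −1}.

Trace 167: π^k(167) = [167, 161, 109, 188, 116, 173, 213] for k=0..6.
3 cycles of lengths [113, 113, 1].
3 cycles on 227: each ℓ→(−1)^(ℓ−1), product (−1)^224 = +1.

+1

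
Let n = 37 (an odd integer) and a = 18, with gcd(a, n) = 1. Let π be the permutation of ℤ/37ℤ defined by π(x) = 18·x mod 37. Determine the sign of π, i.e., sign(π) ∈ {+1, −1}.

-1

Orbit of 34 under x↦18x: [34, 20, 27, 5, 16, 29, 4]… (length divides ord_37(18)).
π_18 has 2 disjoint cycles with lengths [36, 1] on {0,…,36}.
n − c = 37 − 2 = 35; sign = (−1)^35 = -1.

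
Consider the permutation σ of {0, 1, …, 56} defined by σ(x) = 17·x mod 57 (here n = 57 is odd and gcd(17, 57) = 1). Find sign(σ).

Start at x=47: 47 → 1 → 17 → 4 → 11 → 16 → 44 → … (one orbit).
The orbit structure of x ↦ 17x mod 57: 6 orbits of sizes [18, 18, 9, 9, 2, 1].
6 cycles on 57: each ℓ→(−1)^(ℓ−1), product (−1)^51 = -1.

-1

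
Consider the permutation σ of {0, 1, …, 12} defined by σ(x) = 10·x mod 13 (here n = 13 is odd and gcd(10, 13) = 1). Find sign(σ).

Trace 10: π^k(10) = [10, 9, 12, 3, 4, 1] for k=0..5.
The orbit structure of x ↦ 10x mod 13: 3 orbits of sizes [6, 6, 1].
n − c = 13 − 3 = 10; sign = (−1)^10 = +1.
Via Zolotarev, sign(π_{10}) = (10|13) = +1.

+1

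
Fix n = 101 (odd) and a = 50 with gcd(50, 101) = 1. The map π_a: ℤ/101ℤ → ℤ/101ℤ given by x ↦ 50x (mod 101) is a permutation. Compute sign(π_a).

Start at x=58: 58 → 72 → 65 → 18 → 92 → 55 → 23 → … (one orbit).
Cycle type of π: 100 + 1; total 2 cycles.
With 2 cycles on 101 points, sign = (−1)^{101−2} = -1.
The Jacobi symbol (50|101) = -1 (Zolotarev) agrees.

-1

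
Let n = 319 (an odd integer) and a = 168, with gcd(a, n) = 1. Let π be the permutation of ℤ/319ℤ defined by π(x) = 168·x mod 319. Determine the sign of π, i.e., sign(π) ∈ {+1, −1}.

+1

Start at x=59: 59 → 23 → 36 → 306 → 49 → 257 → 111 → … (one orbit).
The orbit structure of x ↦ 168x mod 319: 15 orbits of sizes [35, 35, 35, 35, 35, 35, 35, 35, 7, 7, 7, 7, 5, 5, 1].
n − c = 319 − 15 = 304; sign = (−1)^304 = +1.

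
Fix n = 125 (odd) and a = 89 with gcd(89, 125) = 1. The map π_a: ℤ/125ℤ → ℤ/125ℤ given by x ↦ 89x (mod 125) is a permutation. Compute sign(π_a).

Orbit of 19 under x↦89x: [19, 66, 124, 36, 79, 31, 9]… (length divides ord_125(89)).
π_89 has 7 disjoint cycles with lengths [50, 50, 10, 10, 2, 2, 1] on {0,…,124}.
7 cycles on 125: each ℓ→(−1)^(ℓ−1), product (−1)^118 = +1.

+1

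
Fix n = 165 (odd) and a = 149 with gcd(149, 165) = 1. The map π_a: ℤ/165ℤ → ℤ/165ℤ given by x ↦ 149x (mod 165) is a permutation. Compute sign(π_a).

Start at x=136: 136 → 134 → 1 → 149 → 91 → 29 → 31 → … (one orbit).
23 cycles of lengths [10, 10, 10, 10, 10, 10, 10, 10, 10, 10, 10, 10, 10, 10, 10, 2, 2, 2, 2, 2, 2, 2, 1].
165 − 23 = 142 transpositions; sign(π) = (−1)^142 = +1.

+1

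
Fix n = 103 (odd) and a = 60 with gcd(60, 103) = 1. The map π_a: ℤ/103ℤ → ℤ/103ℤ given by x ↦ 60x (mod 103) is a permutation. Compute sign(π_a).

+1

Trace 2: π^k(2) = [2, 17, 93, 18, 50, 13, 59] for k=0..6.
The orbit structure of x ↦ 60x mod 103: 3 orbits of sizes [51, 51, 1].
n − c = 103 − 3 = 100; sign = (−1)^100 = +1.
Via Zolotarev, sign(π_{60}) = (60|103) = +1.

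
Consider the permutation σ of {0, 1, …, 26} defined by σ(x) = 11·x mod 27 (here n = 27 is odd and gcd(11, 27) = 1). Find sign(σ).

-1

Orbit of 7 under x↦11x: [7, 23, 10, 2, 22, 26, 16]… (length divides ord_27(11)).
Cycle type of π: 18 + 6 + 2 + 1; total 4 cycles.
27 − 4 = 23 transpositions; sign(π) = (−1)^23 = -1.
Zolotarev: (11|27) = -1, matching the cycle-count sign.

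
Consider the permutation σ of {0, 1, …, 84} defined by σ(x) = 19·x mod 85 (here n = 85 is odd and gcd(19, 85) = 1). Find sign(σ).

+1

Orbit of 9 under x↦19x: [9, 1, 19, 21, 59, 16, 49]… (length divides ord_85(19)).
13 cycles of lengths [8, 8, 8, 8, 8, 8, 8, 8, 8, 8, 2, 2, 1].
n − c = 85 − 13 = 72; sign = (−1)^72 = +1.
Zolotarev: (19|85) = +1, matching the cycle-count sign.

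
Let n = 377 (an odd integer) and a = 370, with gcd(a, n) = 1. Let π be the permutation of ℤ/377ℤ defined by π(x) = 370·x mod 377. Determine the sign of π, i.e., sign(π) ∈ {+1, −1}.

Start at x=74: 74 → 236 → 233 → 254 → 107 → 5 → 342 → … (one orbit).
π_370 has 8 disjoint cycles with lengths [84, 84, 84, 84, 14, 14, 12, 1] on {0,…,376}.
377 − 8 = 369 transpositions; sign(π) = (−1)^369 = -1.

-1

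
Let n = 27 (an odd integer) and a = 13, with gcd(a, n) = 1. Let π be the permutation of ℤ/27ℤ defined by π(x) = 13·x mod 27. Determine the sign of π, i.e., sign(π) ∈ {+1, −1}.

+1

Orbit of 10 under x↦13x: [10, 22, 16, 19, 4, 25, 1]… (length divides ord_27(13)).
π_13 has 7 disjoint cycles with lengths [9, 9, 3, 3, 1, 1, 1] on {0,…,26}.
7 cycles on 27: each ℓ→(−1)^(ℓ−1), product (−1)^20 = +1.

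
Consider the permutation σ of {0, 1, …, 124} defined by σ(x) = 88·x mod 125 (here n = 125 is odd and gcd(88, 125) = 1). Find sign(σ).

Trace 119: π^k(119) = [119, 97, 36, 43, 34, 117, 46] for k=0..6.
Cycle type of π: 100 + 20 + 4 + 1; total 4 cycles.
125 − 4 = 121 transpositions; sign(π) = (−1)^121 = -1.
(88|125)_J = -1 (Zolotarev's lemma cross-check).

-1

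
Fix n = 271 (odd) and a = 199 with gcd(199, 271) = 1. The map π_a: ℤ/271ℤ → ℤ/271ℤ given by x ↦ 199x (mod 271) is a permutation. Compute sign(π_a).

Trace 241: π^k(241) = [241, 263, 34, 262, 106, 227, 187] for k=0..6.
Decompose π into cycles: lengths [90, 90, 90, 1] (4 cycles, including the fixed point 0).
n − c = 271 − 4 = 267; sign = (−1)^267 = -1.
(199|271)_J = -1 (Zolotarev's lemma cross-check).

-1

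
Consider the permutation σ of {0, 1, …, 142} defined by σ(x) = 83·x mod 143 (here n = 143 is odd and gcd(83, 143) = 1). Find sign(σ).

Start at x=73: 73 → 53 → 109 → 38 → 8 → 92 → 57 → … (one orbit).
11 cycles of lengths [20, 20, 20, 20, 20, 20, 10, 4, 4, 4, 1].
n − c = 143 − 11 = 132; sign = (−1)^132 = +1.
Zolotarev: (83|143) = +1, matching the cycle-count sign.

+1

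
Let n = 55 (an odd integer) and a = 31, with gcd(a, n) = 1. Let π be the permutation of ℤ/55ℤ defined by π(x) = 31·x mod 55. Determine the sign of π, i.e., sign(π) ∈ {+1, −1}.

Trace 16: π^k(16) = [16, 1, 31, 26, 36] for k=0..4.
Cycle lengths of π_31 on ℤ/55ℤ: [5, 5, 5, 5, 5, 5, 5, 5, 5, 5, 1, 1, 1, 1, 1]; 15 cycles in total.
15 cycles on 55: each ℓ→(−1)^(ℓ−1), product (−1)^40 = +1.
Via Zolotarev, sign(π_{31}) = (31|55) = +1.

+1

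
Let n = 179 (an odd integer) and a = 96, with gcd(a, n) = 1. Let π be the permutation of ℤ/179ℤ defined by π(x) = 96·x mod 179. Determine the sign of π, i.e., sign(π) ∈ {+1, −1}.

-1

Orbit of 65 under x↦96x: [65, 154, 106, 152, 93, 157, 36]… (length divides ord_179(96)).
The orbit structure of x ↦ 96x mod 179: 2 orbits of sizes [178, 1].
Σ(ℓ_i−1) = 179−2 = 177; sign = (−1)^177 = -1.
(96|179)_J = -1 (Zolotarev's lemma cross-check).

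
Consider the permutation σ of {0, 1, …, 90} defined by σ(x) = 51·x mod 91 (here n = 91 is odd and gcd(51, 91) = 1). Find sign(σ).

+1

Orbit of 79 under x↦51x: [79, 25, 1, 51, 53, 64]… (length divides ord_91(51)).
Decompose π into cycles: lengths [6, 6, 6, 6, 6, 6, 6, 6, 6, 6, 6, 6, 3, 3, 2, 2, 2, 2, 2, 2, 1] (21 cycles, including the fixed point 0).
Σ(ℓ_i−1) = 91−21 = 70; sign = (−1)^70 = +1.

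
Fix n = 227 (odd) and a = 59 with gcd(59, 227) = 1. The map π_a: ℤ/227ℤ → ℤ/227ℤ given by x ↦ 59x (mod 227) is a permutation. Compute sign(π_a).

Start at x=210: 210 → 132 → 70 → 44 → 99 → 166 → 33 → … (one orbit).
Cycle type of π: 113×2 + 1; total 3 cycles.
With 3 cycles on 227 points, sign = (−1)^{227−3} = +1.
Check: (59/227) = +1 by Zolotarev.

+1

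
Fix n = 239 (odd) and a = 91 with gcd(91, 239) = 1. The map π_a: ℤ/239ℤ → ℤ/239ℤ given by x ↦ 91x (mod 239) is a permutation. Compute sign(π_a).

+1

Orbit of 122 under x↦91x: [122, 108, 29, 10, 193, 116, 40]… (length divides ord_239(91)).
π_91 has 3 disjoint cycles with lengths [119, 119, 1] on {0,…,238}.
sign(π) = (−1)^{n − #cycles} = (−1)^{239−3} = (−1)^236 = +1.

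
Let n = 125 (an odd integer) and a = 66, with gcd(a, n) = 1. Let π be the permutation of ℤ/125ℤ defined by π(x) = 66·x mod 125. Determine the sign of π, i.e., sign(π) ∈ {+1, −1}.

+1

Start at x=21: 21 → 11 → 101 → 41 → 81 → 96 → 86 → … (one orbit).
Cycle type of π: 25×4 + 5×4 + 1×5; total 13 cycles.
sign(π) = (−1)^{n − #cycles} = (−1)^{125−13} = (−1)^112 = +1.
Via Zolotarev, sign(π_{66}) = (66|125) = +1.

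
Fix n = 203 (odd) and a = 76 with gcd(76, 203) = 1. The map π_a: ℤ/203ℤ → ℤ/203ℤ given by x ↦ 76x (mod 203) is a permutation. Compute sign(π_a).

Trace 55: π^k(55) = [55, 120, 188, 78, 41, 71, 118] for k=0..6.
11 cycles of lengths [28, 28, 28, 28, 28, 28, 28, 2, 2, 2, 1].
11 cycles on 203: each ℓ→(−1)^(ℓ−1), product (−1)^192 = +1.

+1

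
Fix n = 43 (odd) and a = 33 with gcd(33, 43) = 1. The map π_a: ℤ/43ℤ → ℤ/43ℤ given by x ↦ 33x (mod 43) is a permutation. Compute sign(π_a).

Orbit of 1 under x↦33x: [1, 33, 14, 32, 24, 18, 35]… (length divides ord_43(33)).
Decompose π into cycles: lengths [42, 1] (2 cycles, including the fixed point 0).
2 cycles on 43: each ℓ→(−1)^(ℓ−1), product (−1)^41 = -1.
Check: (33/43) = -1 by Zolotarev.

-1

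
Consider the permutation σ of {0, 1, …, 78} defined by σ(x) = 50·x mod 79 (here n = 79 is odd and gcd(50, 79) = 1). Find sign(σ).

+1

Trace 19: π^k(19) = [19, 2, 21, 23, 44, 67, 32] for k=0..6.
The orbit structure of x ↦ 50x mod 79: 3 orbits of sizes [39, 39, 1].
Σ(ℓ_i−1) = 79−3 = 76; sign = (−1)^76 = +1.
Check: (50/79) = +1 by Zolotarev.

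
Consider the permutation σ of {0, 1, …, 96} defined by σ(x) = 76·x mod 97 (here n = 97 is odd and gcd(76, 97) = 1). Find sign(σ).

-1

Orbit of 28 under x↦76x: [28, 91, 29, 70, 82, 24, 78]… (length divides ord_97(76)).
Decompose π into cycles: lengths [96, 1] (2 cycles, including the fixed point 0).
sign(π) = (−1)^{n − #cycles} = (−1)^{97−2} = (−1)^95 = -1.
Zolotarev: (76|97) = -1, matching the cycle-count sign.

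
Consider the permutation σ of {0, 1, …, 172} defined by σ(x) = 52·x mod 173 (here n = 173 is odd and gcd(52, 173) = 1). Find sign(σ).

Orbit of 6 under x↦52x: [6, 139, 135, 100, 10, 1, 52]… (length divides ord_173(52)).
π_52 has 5 disjoint cycles with lengths [43, 43, 43, 43, 1] on {0,…,172}.
n − c = 173 − 5 = 168; sign = (−1)^168 = +1.
(52|173)_J = +1 (Zolotarev's lemma cross-check).

+1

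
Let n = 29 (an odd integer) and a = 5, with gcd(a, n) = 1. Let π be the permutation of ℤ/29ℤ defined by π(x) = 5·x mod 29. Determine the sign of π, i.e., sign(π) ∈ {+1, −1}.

Start at x=22: 22 → 23 → 28 → 24 → 4 → 20 → 13 → … (one orbit).
π_5 has 3 disjoint cycles with lengths [14, 14, 1] on {0,…,28}.
Σ(ℓ_i−1) = 29−3 = 26; sign = (−1)^26 = +1.

+1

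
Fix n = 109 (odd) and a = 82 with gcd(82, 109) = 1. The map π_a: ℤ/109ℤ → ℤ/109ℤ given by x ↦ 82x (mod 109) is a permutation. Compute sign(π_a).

+1

Trace 45: π^k(45) = [45, 93, 105, 108, 27, 34, 63] for k=0..6.
Cycle lengths of π_82 on ℤ/109ℤ: [18, 18, 18, 18, 18, 18, 1]; 7 cycles in total.
n − c = 109 − 7 = 102; sign = (−1)^102 = +1.
Check: (82/109) = +1 by Zolotarev.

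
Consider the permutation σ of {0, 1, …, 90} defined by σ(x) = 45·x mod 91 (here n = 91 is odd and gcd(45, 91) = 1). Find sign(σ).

Start at x=34: 34 → 74 → 54 → 64 → 59 → 16 → 83 → … (one orbit).
Decompose π into cycles: lengths [12, 12, 12, 12, 12, 12, 12, 6, 1] (9 cycles, including the fixed point 0).
Σ(ℓ_i−1) = 91−9 = 82; sign = (−1)^82 = +1.

+1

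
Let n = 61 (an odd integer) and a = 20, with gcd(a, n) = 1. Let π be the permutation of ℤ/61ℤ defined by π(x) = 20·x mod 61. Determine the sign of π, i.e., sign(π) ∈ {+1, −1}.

+1

Orbit of 58 under x↦20x: [58, 1, 20, 34, 9]… (length divides ord_61(20)).
Cycle lengths of π_20 on ℤ/61ℤ: [5, 5, 5, 5, 5, 5, 5, 5, 5, 5, 5, 5, 1]; 13 cycles in total.
Σ(ℓ_i−1) = 61−13 = 48; sign = (−1)^48 = +1.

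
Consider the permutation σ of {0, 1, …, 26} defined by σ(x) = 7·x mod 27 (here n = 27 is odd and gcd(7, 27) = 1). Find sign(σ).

Start at x=19: 19 → 25 → 13 → 10 → 16 → 4 → 1 → … (one orbit).
π_7 has 7 disjoint cycles with lengths [9, 9, 3, 3, 1, 1, 1] on {0,…,26}.
Σ(ℓ_i−1) = 27−7 = 20; sign = (−1)^20 = +1.

+1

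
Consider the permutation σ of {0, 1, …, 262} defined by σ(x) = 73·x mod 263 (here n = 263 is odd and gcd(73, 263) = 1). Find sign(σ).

-1

Orbit of 261 under x↦73x: [261, 117, 125, 183, 209, 3, 219]… (length divides ord_263(73)).
Cycle type of π: 262 + 1; total 2 cycles.
263 − 2 = 261 transpositions; sign(π) = (−1)^261 = -1.
(73|263)_J = -1 (Zolotarev's lemma cross-check).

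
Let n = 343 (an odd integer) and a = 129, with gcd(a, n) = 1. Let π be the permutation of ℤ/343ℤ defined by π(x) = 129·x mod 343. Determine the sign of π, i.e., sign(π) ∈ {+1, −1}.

-1

Orbit of 263 under x↦129x: [263, 313, 246, 178, 324, 293, 67]… (length divides ord_343(129)).
Decompose π into cycles: lengths [42, 42, 42, 42, 42, 42, 42, 6, 6, 6, 6, 6, 6, 6, 6, 1] (16 cycles, including the fixed point 0).
sign(π) = (−1)^{n − #cycles} = (−1)^{343−16} = (−1)^327 = -1.
Via Zolotarev, sign(π_{129}) = (129|343) = -1.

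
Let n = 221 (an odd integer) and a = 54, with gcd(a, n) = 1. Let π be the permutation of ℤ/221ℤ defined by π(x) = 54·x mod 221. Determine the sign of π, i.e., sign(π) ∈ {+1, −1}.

+1

Orbit of 191 under x↦54x: [191, 148, 36, 176, 1, 54, 43]… (length divides ord_221(54)).
Decompose π into cycles: lengths [48, 48, 48, 48, 16, 12, 1] (7 cycles, including the fixed point 0).
Σ(ℓ_i−1) = 221−7 = 214; sign = (−1)^214 = +1.
The Jacobi symbol (54|221) = +1 (Zolotarev) agrees.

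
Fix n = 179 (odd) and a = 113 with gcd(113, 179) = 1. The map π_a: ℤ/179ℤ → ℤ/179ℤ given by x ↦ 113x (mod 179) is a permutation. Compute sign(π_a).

Trace 111: π^k(111) = [111, 13, 37, 64, 72, 81, 24] for k=0..6.
Cycle lengths of π_113 on ℤ/179ℤ: [178, 1]; 2 cycles in total.
2 cycles on 179: each ℓ→(−1)^(ℓ−1), product (−1)^177 = -1.
Check: (113/179) = -1 by Zolotarev.

-1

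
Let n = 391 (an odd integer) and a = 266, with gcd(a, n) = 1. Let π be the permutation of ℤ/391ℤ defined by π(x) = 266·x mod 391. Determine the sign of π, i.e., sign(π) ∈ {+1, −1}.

Orbit of 269 under x↦266x: [269, 1, 266, 376, 311, 225, 27]… (length divides ord_391(266)).
The orbit structure of x ↦ 266x mod 391: 6 orbits of sizes [176, 176, 16, 11, 11, 1].
sign(π) = (−1)^{n − #cycles} = (−1)^{391−6} = (−1)^385 = -1.
The Jacobi symbol (266|391) = -1 (Zolotarev) agrees.

-1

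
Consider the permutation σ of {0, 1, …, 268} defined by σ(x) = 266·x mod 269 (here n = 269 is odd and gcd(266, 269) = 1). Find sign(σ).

Orbit of 255 under x↦266x: [255, 42, 143, 109, 211, 174, 16]… (length divides ord_269(266)).
Cycle type of π: 268 + 1; total 2 cycles.
n − c = 269 − 2 = 267; sign = (−1)^267 = -1.

-1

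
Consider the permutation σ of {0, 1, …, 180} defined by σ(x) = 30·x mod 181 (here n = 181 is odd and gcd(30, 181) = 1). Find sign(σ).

-1

Trace 151: π^k(151) = [151, 5, 150, 156, 155, 125, 130] for k=0..6.
Cycle type of π: 60×3 + 1; total 4 cycles.
With 4 cycles on 181 points, sign = (−1)^{181−4} = -1.
Via Zolotarev, sign(π_{30}) = (30|181) = -1.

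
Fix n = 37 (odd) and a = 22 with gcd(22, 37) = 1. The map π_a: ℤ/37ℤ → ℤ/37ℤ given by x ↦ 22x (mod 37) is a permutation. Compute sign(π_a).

-1

Start at x=20: 20 → 33 → 23 → 25 → 32 → 1 → 22 → … (one orbit).
π_22 has 2 disjoint cycles with lengths [36, 1] on {0,…,36}.
Σ(ℓ_i−1) = 37−2 = 35; sign = (−1)^35 = -1.
The Jacobi symbol (22|37) = -1 (Zolotarev) agrees.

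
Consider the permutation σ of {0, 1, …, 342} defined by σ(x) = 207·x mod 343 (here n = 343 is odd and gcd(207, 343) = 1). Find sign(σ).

Start at x=44: 44 → 190 → 228 → 205 → 246 → 158 → 121 → … (one orbit).
The orbit structure of x ↦ 207x mod 343: 7 orbits of sizes [147, 147, 21, 21, 3, 3, 1].
343 − 7 = 336 transpositions; sign(π) = (−1)^336 = +1.

+1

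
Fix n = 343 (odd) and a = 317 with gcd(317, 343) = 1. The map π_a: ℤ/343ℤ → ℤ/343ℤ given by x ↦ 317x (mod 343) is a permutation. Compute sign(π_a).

+1

Orbit of 163 under x↦317x: [163, 221, 85, 191, 179, 148, 268]… (length divides ord_343(317)).
The orbit structure of x ↦ 317x mod 343: 7 orbits of sizes [147, 147, 21, 21, 3, 3, 1].
Σ(ℓ_i−1) = 343−7 = 336; sign = (−1)^336 = +1.
Zolotarev: (317|343) = +1, matching the cycle-count sign.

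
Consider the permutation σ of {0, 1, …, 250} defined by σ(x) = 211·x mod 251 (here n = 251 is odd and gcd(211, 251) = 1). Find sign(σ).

+1

Trace 249: π^k(249) = [249, 80, 63, 241, 149, 64, 201] for k=0..6.
Cycle lengths of π_211 on ℤ/251ℤ: [25, 25, 25, 25, 25, 25, 25, 25, 25, 25, 1]; 11 cycles in total.
Σ(ℓ_i−1) = 251−11 = 240; sign = (−1)^240 = +1.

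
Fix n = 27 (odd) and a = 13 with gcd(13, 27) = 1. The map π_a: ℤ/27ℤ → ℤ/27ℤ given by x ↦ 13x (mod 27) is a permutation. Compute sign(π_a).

Trace 7: π^k(7) = [7, 10, 22, 16, 19, 4, 25] for k=0..6.
Cycle lengths of π_13 on ℤ/27ℤ: [9, 9, 3, 3, 1, 1, 1]; 7 cycles in total.
Σ(ℓ_i−1) = 27−7 = 20; sign = (−1)^20 = +1.

+1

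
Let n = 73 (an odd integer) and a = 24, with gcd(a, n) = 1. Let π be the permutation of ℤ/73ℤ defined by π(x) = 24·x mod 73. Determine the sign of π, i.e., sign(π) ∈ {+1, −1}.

Start at x=46: 46 → 9 → 70 → 1 → 24 → 65 → 27 → … (one orbit).
Decompose π into cycles: lengths [12, 12, 12, 12, 12, 12, 1] (7 cycles, including the fixed point 0).
n − c = 73 − 7 = 66; sign = (−1)^66 = +1.
Check: (24/73) = +1 by Zolotarev.

+1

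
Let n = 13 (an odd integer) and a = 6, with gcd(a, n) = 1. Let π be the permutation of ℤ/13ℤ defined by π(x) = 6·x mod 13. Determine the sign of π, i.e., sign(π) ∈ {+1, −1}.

Start at x=8: 8 → 9 → 2 → 12 → 7 → 3 → 5 → … (one orbit).
Cycle type of π: 12 + 1; total 2 cycles.
Σ(ℓ_i−1) = 13−2 = 11; sign = (−1)^11 = -1.
(6|13)_J = -1 (Zolotarev's lemma cross-check).

-1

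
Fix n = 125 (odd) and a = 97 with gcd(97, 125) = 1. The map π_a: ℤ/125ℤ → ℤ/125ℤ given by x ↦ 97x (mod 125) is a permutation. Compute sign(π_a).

-1

Start at x=13: 13 → 11 → 67 → 124 → 28 → 91 → 77 → … (one orbit).
The orbit structure of x ↦ 97x mod 125: 4 orbits of sizes [100, 20, 4, 1].
With 4 cycles on 125 points, sign = (−1)^{125−4} = -1.
The Jacobi symbol (97|125) = -1 (Zolotarev) agrees.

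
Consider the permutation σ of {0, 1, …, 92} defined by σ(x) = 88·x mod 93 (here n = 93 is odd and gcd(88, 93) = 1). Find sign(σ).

Orbit of 67 under x↦88x: [67, 37, 1, 88, 25, 61]… (length divides ord_93(88)).
Cycle lengths of π_88 on ℤ/93ℤ: [6, 6, 6, 6, 6, 6, 6, 6, 6, 6, 6, 6, 6, 6, 6, 1, 1, 1]; 18 cycles in total.
n − c = 93 − 18 = 75; sign = (−1)^75 = -1.
The Jacobi symbol (88|93) = -1 (Zolotarev) agrees.

-1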